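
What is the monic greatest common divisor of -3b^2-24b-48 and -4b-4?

Euclidean algorithm in ℚ[b]:
  -3b^2-24b-48 = ((3/4)b+21/4)(-4b-4) + (-27)
  -4b-4 = ((4/27)b+4/27)(-27) + (0)
The last nonzero remainder is the constant -27, so the polynomials are coprime and gcd = 1.

1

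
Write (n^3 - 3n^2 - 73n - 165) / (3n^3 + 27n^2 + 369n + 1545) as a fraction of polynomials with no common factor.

Repeated division with remainder:
  n^3 - 3n^2 - 73n - 165 = (1/3)(3n^3 + 27n^2 + 369n + 1545) + (-12n^2 - 196n - 680)
  3n^3 + 27n^2 + 369n + 1545 = (-(1/4)n + 11/6)(-12n^2 - 196n - 680) + ((1675/3)n + 8375/3)
  -12n^2 - 196n - 680 = (-(36/1675)n - 408/1675)((1675/3)n + 8375/3) + (0)
Last nonzero remainder: (1675/3)n + 8375/3. Dividing through by 1675/3 gives the monic gcd n + 5.
Cancel n + 5 from numerator and denominator to get the reduced form.

(n^2 - 8n - 33)/(3n^2 + 12n + 309)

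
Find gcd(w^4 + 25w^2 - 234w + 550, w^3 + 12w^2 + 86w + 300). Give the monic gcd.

w^2 + 6w + 50

Apply the Euclidean algorithm:
  w^4 + 25w^2 - 234w + 550 = (w - 12)(w^3 + 12w^2 + 86w + 300) + (83w^2 + 498w + 4150)
  w^3 + 12w^2 + 86w + 300 = ((1/83)w + 6/83)(83w^2 + 498w + 4150) + (0)
Last nonzero remainder: 83w^2 + 498w + 4150. Dividing through by 83 gives the monic gcd w^2 + 6w + 50.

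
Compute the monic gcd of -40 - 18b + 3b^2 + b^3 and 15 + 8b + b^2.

By polynomial division,
  b^3 + 3b^2 - 18b - 40 = (b - 5)(b^2 + 8b + 15) + (7b + 35)
  b^2 + 8b + 15 = ((1/7)b + 3/7)(7b + 35) + (0)
Last nonzero remainder: 7b + 35. Dividing through by 7 gives the monic gcd b + 5.

5 + b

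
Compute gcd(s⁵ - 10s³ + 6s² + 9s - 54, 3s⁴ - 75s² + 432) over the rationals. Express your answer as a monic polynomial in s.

s² - 9

By polynomial division,
  s⁵ - 10s³ + 6s² + 9s - 54 = ((1/3)s)(3s⁴ - 75s² + 432) + (15s³ + 6s² - 135s - 54)
  3s⁴ - 75s² + 432 = ((1/5)s - 2/25)(15s³ + 6s² - 135s - 54) + (-(1188/25)s² + 10692/25)
  15s³ + 6s² - 135s - 54 = (-(125/396)s - 25/198)(-(1188/25)s² + 10692/25) + (0)
Last nonzero remainder: -(1188/25)s² + 10692/25. Dividing through by -1188/25 gives the monic gcd s² - 9.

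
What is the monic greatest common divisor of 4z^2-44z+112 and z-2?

By polynomial division,
  4z^2-44z+112 = (4z-36)(z-2) + (40)
  z-2 = ((1/40)z-1/20)(40) + (0)
The last nonzero remainder is the constant 40, so the polynomials are coprime and gcd = 1.

1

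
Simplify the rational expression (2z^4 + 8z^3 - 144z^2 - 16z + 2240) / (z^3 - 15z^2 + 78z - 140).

Euclidean algorithm in ℚ[z]:
  2z^4 + 8z^3 - 144z^2 - 16z + 2240 = (2z + 38)(z^3 - 15z^2 + 78z - 140) + (270z^2 - 2700z + 7560)
  z^3 - 15z^2 + 78z - 140 = ((1/270)z - 1/54)(270z^2 - 2700z + 7560) + (0)
Last nonzero remainder: 270z^2 - 2700z + 7560. Dividing through by 270 gives the monic gcd z^2 - 10z + 28.
Cancel z^2 - 10z + 28 from numerator and denominator to get the reduced form.

(2z^2 + 28z + 80)/(z - 5)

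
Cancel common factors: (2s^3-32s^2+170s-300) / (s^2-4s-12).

(2s^2-20s+50)/(s+2)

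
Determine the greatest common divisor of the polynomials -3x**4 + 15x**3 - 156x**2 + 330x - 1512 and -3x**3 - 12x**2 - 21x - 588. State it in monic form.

By polynomial division,
  -3x**4 + 15x**3 - 156x**2 + 330x - 1512 = (x - 9)(-3x**3 - 12x**2 - 21x - 588) + (-243x**2 + 729x - 6804)
  -3x**3 - 12x**2 - 21x - 588 = ((1/81)x + 7/81)(-243x**2 + 729x - 6804) + (0)
Last nonzero remainder: -243x**2 + 729x - 6804. Dividing through by -243 gives the monic gcd x**2 - 3x + 28.

x**2 - 3x + 28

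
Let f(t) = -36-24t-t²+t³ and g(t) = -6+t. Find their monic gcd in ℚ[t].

Apply the Euclidean algorithm:
  t³-t²-24t-36 = (t²+5t+6)(t-6) + (0)
The last nonzero remainder t-6 is already monic.

-6+t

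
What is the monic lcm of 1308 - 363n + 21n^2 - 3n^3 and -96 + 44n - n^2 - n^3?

10464 - 5084n + 337n^2 + 62n^3 - 2n^4 + n^5

By polynomial division,
  -3n^3 + 21n^2 - 363n + 1308 = (3)(-n^3 - n^2 + 44n - 96) + (24n^2 - 495n + 1596)
  -n^3 - n^2 + 44n - 96 = (-(1/24)n - 173/192)(24n^2 - 495n + 1596) + (-(21473/64)n + 21473/16)
  24n^2 - 495n + 1596 = (-(1536/21473)n + 25536/21473)(-(21473/64)n + 21473/16) + (0)
Last nonzero remainder: -(21473/64)n + 21473/16. Dividing through by -21473/64 gives the monic gcd n - 4.
Then lcm(f, g) = f·g / gcd(f, g); expanding and making the result monic gives the answer.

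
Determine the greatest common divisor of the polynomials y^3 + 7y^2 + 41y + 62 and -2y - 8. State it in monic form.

1

Euclidean algorithm in ℚ[y]:
  y^3 + 7y^2 + 41y + 62 = (-(1/2)y^2 - (3/2)y - 29/2)(-2y - 8) + (-54)
  -2y - 8 = ((1/27)y + 4/27)(-54) + (0)
The last nonzero remainder is the constant -54, so the polynomials are coprime and gcd = 1.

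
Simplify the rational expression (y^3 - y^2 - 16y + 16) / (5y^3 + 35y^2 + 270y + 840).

By polynomial division,
  y^3 - y^2 - 16y + 16 = (1/5)(5y^3 + 35y^2 + 270y + 840) + (-8y^2 - 70y - 152)
  5y^3 + 35y^2 + 270y + 840 = (-(5/8)y + 35/32)(-8y^2 - 70y - 152) + ((4025/16)y + 4025/4)
  -8y^2 - 70y - 152 = (-(128/4025)y - 608/4025)((4025/16)y + 4025/4) + (0)
Last nonzero remainder: (4025/16)y + 4025/4. Dividing through by 4025/16 gives the monic gcd y + 4.
Cancel y + 4 from numerator and denominator to get the reduced form.

(y^2 - 5y + 4)/(5y^2 + 15y + 210)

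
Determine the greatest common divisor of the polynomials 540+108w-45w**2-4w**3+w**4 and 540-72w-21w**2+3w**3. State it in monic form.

Apply the Euclidean algorithm:
  w**4-4w**3-45w**2+108w+540 = ((1/3)w+1)(3w**3-21w**2-72w+540) + (0)
Last nonzero remainder: 3w**3-21w**2-72w+540. Dividing through by 3 gives the monic gcd w**3-7w**2-24w+180.

180-24w-7w**2+w**3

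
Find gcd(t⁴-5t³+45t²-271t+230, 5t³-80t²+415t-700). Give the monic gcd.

t-5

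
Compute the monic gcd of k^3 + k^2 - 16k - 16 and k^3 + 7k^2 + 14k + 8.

k^2 + 5k + 4

Apply the Euclidean algorithm:
  k^3 + k^2 - 16k - 16 = (k^3 + 7k^2 + 14k + 8) + (-6k^2 - 30k - 24)
  k^3 + 7k^2 + 14k + 8 = (-(1/6)k - 1/3)(-6k^2 - 30k - 24) + (0)
Last nonzero remainder: -6k^2 - 30k - 24. Dividing through by -6 gives the monic gcd k^2 + 5k + 4.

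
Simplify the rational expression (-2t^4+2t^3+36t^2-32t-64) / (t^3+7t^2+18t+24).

Apply the Euclidean algorithm:
  -2t^4+2t^3+36t^2-32t-64 = (-2t+16)(t^3+7t^2+18t+24) + (-40t^2-272t-448)
  t^3+7t^2+18t+24 = (-(1/40)t-1/200)(-40t^2-272t-448) + ((136/25)t+544/25)
  -40t^2-272t-448 = (-(125/17)t-350/17)((136/25)t+544/25) + (0)
Last nonzero remainder: (136/25)t+544/25. Dividing through by 136/25 gives the monic gcd t+4.
Cancel t+4 from numerator and denominator to get the reduced form.

(-2t^3+10t^2-4t-16)/(t^2+3t+6)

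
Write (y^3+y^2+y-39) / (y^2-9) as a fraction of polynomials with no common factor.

Repeated division with remainder:
  y^3+y^2+y-39 = (y+1)(y^2-9) + (10y-30)
  y^2-9 = ((1/10)y+3/10)(10y-30) + (0)
Last nonzero remainder: 10y-30. Dividing through by 10 gives the monic gcd y-3.
Cancel y-3 from numerator and denominator to get the reduced form.

(y^2+4y+13)/(y+3)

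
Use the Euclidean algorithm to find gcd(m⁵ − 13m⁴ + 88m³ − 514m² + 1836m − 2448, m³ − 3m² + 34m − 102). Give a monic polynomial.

m³ − 3m² + 34m − 102

Repeated division with remainder:
  m⁵ − 13m⁴ + 88m³ − 514m² + 1836m − 2448 = (m² − 10m + 24)(m³ − 3m² + 34m − 102) + (0)
The last nonzero remainder m³ − 3m² + 34m − 102 is already monic.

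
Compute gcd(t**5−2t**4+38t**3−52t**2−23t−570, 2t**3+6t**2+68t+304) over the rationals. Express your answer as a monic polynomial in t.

t**2−t+38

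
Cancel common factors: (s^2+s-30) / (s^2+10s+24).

Repeated division with remainder:
  s^2+s-30 = (s^2+10s+24) + (-9s-54)
  s^2+10s+24 = (-(1/9)s-4/9)(-9s-54) + (0)
Last nonzero remainder: -9s-54. Dividing through by -9 gives the monic gcd s+6.
Cancel s+6 from numerator and denominator to get the reduced form.

(s-5)/(s+4)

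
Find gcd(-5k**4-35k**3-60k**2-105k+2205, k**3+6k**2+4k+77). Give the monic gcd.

k+7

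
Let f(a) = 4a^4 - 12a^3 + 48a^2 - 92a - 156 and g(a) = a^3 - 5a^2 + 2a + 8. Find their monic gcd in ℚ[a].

a + 1

By polynomial division,
  4a^4 - 12a^3 + 48a^2 - 92a - 156 = (4a + 8)(a^3 - 5a^2 + 2a + 8) + (80a^2 - 140a - 220)
  a^3 - 5a^2 + 2a + 8 = ((1/80)a - 13/320)(80a^2 - 140a - 220) + (-(15/16)a - 15/16)
  80a^2 - 140a - 220 = (-(256/3)a + 704/3)(-(15/16)a - 15/16) + (0)
Last nonzero remainder: -(15/16)a - 15/16. Dividing through by -15/16 gives the monic gcd a + 1.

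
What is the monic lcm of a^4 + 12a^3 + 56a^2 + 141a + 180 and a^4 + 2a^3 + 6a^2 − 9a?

a^6 + 11a^5 + 44a^4 + 85a^3 + 39a^2 − 180a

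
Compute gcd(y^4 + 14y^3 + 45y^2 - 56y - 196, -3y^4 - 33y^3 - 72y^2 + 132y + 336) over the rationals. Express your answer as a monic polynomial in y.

y^3 + 7y^2 - 4y - 28

Euclidean algorithm in ℚ[y]:
  y^4 + 14y^3 + 45y^2 - 56y - 196 = (-1/3)(-3y^4 - 33y^3 - 72y^2 + 132y + 336) + (3y^3 + 21y^2 - 12y - 84)
  -3y^4 - 33y^3 - 72y^2 + 132y + 336 = (-y - 4)(3y^3 + 21y^2 - 12y - 84) + (0)
Last nonzero remainder: 3y^3 + 21y^2 - 12y - 84. Dividing through by 3 gives the monic gcd y^3 + 7y^2 - 4y - 28.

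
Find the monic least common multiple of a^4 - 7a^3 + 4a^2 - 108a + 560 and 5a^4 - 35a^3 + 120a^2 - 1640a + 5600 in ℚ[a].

Euclidean algorithm in ℚ[a]:
  a^4 - 7a^3 + 4a^2 - 108a + 560 = (1/5)(5a^4 - 35a^3 + 120a^2 - 1640a + 5600) + (-20a^2 + 220a - 560)
  5a^4 - 35a^3 + 120a^2 - 1640a + 5600 = (-(1/4)a^2 - a - 10)(-20a^2 + 220a - 560) + (0)
Last nonzero remainder: -20a^2 + 220a - 560. Dividing through by -20 gives the monic gcd a^2 - 11a + 28.
Then lcm(f, g) = f·g / gcd(f, g); expanding and making the result monic gives the answer.

a^6 - 3a^5 + 16a^4 - 372a^3 + 288a^2 - 2080a + 22400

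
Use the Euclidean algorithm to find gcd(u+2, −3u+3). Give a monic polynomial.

1

Repeated division with remainder:
  u+2 = (−1/3)(−3u+3) + (3)
  −3u+3 = (−u+1)(3) + (0)
The last nonzero remainder is the constant 3, so the polynomials are coprime and gcd = 1.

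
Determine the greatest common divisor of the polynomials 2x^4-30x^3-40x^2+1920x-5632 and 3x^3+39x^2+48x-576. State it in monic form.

By polynomial division,
  2x^4-30x^3-40x^2+1920x-5632 = ((2/3)x-56/3)(3x^3+39x^2+48x-576) + (656x^2+3200x-16384)
  3x^3+39x^2+48x-576 = ((3/656)x+999/26896)(656x^2+3200x-16384) + ((6840/1681)x+54720/1681)
  656x^2+3200x-16384 = ((137842/855)x-430336/855)((6840/1681)x+54720/1681) + (0)
Last nonzero remainder: (6840/1681)x+54720/1681. Dividing through by 6840/1681 gives the monic gcd x+8.

x+8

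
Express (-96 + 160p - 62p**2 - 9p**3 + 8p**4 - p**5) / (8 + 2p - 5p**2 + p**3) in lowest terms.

Repeated division with remainder:
  -p**5 + 8p**4 - 9p**3 - 62p**2 + 160p - 96 = (-p**2 + 3p + 8)(p**3 - 5p**2 + 2p + 8) + (-20p**2 + 120p - 160)
  p**3 - 5p**2 + 2p + 8 = (-(1/20)p - 1/20)(-20p**2 + 120p - 160) + (0)
Last nonzero remainder: -20p**2 + 120p - 160. Dividing through by -20 gives the monic gcd p**2 - 6p + 8.
Cancel p**2 - 6p + 8 from numerator and denominator to get the reduced form.

(-12 + 11p + 2p**2 - p**3)/(1 + p)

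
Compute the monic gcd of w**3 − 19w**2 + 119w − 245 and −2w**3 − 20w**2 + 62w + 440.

w − 5

By polynomial division,
  w**3 − 19w**2 + 119w − 245 = (−1/2)(−2w**3 − 20w**2 + 62w + 440) + (−29w**2 + 150w − 25)
  −2w**3 − 20w**2 + 62w + 440 = ((2/29)w + 880/841)(−29w**2 + 150w − 25) + (−(78408/841)w + 392040/841)
  −29w**2 + 150w − 25 = ((24389/78408)w − 4205/78408)(−(78408/841)w + 392040/841) + (0)
Last nonzero remainder: −(78408/841)w + 392040/841. Dividing through by −78408/841 gives the monic gcd w − 5.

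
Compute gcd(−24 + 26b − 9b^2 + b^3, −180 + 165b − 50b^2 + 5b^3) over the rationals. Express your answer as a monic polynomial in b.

12 − 7b + b^2

By polynomial division,
  b^3 − 9b^2 + 26b − 24 = (1/5)(5b^3 − 50b^2 + 165b − 180) + (b^2 − 7b + 12)
  5b^3 − 50b^2 + 165b − 180 = (5b − 15)(b^2 − 7b + 12) + (0)
The last nonzero remainder b^2 − 7b + 12 is already monic.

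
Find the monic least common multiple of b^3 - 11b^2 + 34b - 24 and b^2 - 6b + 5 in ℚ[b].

Repeated division with remainder:
  b^3 - 11b^2 + 34b - 24 = (b - 5)(b^2 - 6b + 5) + (-b + 1)
  b^2 - 6b + 5 = (-b + 5)(-b + 1) + (0)
Last nonzero remainder: -b + 1. Dividing through by -1 gives the monic gcd b - 1.
Then lcm(f, g) = f·g / gcd(f, g); expanding and making the result monic gives the answer.

b^4 - 16b^3 + 89b^2 - 194b + 120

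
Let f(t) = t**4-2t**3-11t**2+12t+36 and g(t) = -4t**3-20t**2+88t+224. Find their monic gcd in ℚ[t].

By polynomial division,
  t**4-2t**3-11t**2+12t+36 = (-(1/4)t+7/4)(-4t**3-20t**2+88t+224) + (46t**2-86t-356)
  -4t**3-20t**2+88t+224 = (-(2/23)t-316/529)(46t**2-86t-356) + ((3000/529)t+6000/529)
  46t**2-86t-356 = ((12167/1500)t-47081/1500)((3000/529)t+6000/529) + (0)
Last nonzero remainder: (3000/529)t+6000/529. Dividing through by 3000/529 gives the monic gcd t+2.

t+2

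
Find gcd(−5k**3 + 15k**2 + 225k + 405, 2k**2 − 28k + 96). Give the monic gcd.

1

Repeated division with remainder:
  −5k**3 + 15k**2 + 225k + 405 = (−(5/2)k − 55/2)(2k**2 − 28k + 96) + (−305k + 3045)
  2k**2 − 28k + 96 = (−(2/305)k + 98/3721)(−305k + 3045) + (58806/3721)
  −305k + 3045 = (−(1134905/58806)k + 3776815/19602)(58806/3721) + (0)
The last nonzero remainder is the constant 58806/3721, so the polynomials are coprime and gcd = 1.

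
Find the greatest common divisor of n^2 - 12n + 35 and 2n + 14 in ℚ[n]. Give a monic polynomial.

1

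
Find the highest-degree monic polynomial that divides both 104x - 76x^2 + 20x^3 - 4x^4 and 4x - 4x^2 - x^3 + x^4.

Repeated division with remainder:
  -4x^4 + 20x^3 - 76x^2 + 104x = (-4)(x^4 - x^3 - 4x^2 + 4x) + (16x^3 - 92x^2 + 120x)
  x^4 - x^3 - 4x^2 + 4x = ((1/16)x + 19/64)(16x^3 - 92x^2 + 120x) + ((253/16)x^2 - (253/8)x)
  16x^3 - 92x^2 + 120x = ((256/253)x - 960/253)((253/16)x^2 - (253/8)x) + (0)
Last nonzero remainder: (253/16)x^2 - (253/8)x. Dividing through by 253/16 gives the monic gcd x^2 - 2x.

-2x + x^2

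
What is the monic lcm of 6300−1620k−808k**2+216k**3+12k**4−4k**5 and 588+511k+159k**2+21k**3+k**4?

−44100−5985k+8536k**2+1115k**3−476k**4−59k**5+8k**6+k**7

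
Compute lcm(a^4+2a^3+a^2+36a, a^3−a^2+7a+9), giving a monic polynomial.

a^5+3a^4+3a^3+37a^2+36a

Repeated division with remainder:
  a^4+2a^3+a^2+36a = (a+3)(a^3−a^2+7a+9) + (−3a^2+6a−27)
  a^3−a^2+7a+9 = (−(1/3)a−1/3)(−3a^2+6a−27) + (0)
Last nonzero remainder: −3a^2+6a−27. Dividing through by −3 gives the monic gcd a^2−2a+9.
Then lcm(f, g) = f·g / gcd(f, g); expanding and making the result monic gives the answer.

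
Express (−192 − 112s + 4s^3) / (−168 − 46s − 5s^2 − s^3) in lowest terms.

(48 + 16s − 4s^2)/(42 + s + s^2)

By polynomial division,
  4s^3 − 112s − 192 = (−4)(−s^3 − 5s^2 − 46s − 168) + (−20s^2 − 296s − 864)
  −s^3 − 5s^2 − 46s − 168 = ((1/20)s − 49/100)(−20s^2 − 296s − 864) + (−(3696/25)s − 14784/25)
  −20s^2 − 296s − 864 = ((125/924)s + 225/154)(−(3696/25)s − 14784/25) + (0)
Last nonzero remainder: −(3696/25)s − 14784/25. Dividing through by −3696/25 gives the monic gcd s + 4.
Cancel s + 4 from numerator and denominator to get the reduced form.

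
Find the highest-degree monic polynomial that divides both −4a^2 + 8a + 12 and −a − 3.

1

Euclidean algorithm in ℚ[a]:
  −4a^2 + 8a + 12 = (4a − 20)(−a − 3) + (−48)
  −a − 3 = ((1/48)a + 1/16)(−48) + (0)
The last nonzero remainder is the constant −48, so the polynomials are coprime and gcd = 1.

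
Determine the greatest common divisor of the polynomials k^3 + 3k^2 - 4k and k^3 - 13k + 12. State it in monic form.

k^2 + 3k - 4

Euclidean algorithm in ℚ[k]:
  k^3 + 3k^2 - 4k = (k^3 - 13k + 12) + (3k^2 + 9k - 12)
  k^3 - 13k + 12 = ((1/3)k - 1)(3k^2 + 9k - 12) + (0)
Last nonzero remainder: 3k^2 + 9k - 12. Dividing through by 3 gives the monic gcd k^2 + 3k - 4.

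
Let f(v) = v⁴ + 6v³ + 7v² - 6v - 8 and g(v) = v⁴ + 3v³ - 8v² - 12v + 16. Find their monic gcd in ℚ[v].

v³ + 5v² + 2v - 8

Euclidean algorithm in ℚ[v]:
  v⁴ + 6v³ + 7v² - 6v - 8 = (v⁴ + 3v³ - 8v² - 12v + 16) + (3v³ + 15v² + 6v - 24)
  v⁴ + 3v³ - 8v² - 12v + 16 = ((1/3)v - 2/3)(3v³ + 15v² + 6v - 24) + (0)
Last nonzero remainder: 3v³ + 15v² + 6v - 24. Dividing through by 3 gives the monic gcd v³ + 5v² + 2v - 8.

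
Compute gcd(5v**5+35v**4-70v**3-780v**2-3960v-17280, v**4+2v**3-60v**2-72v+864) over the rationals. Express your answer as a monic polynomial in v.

v**3+6v**2-36v-216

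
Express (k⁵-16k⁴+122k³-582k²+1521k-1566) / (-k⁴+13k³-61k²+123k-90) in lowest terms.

By polynomial division,
  k⁵-16k⁴+122k³-582k²+1521k-1566 = (-k+3)(-k⁴+13k³-61k²+123k-90) + (22k³-276k²+1062k-1296)
  -k⁴+13k³-61k²+123k-90 = (-(1/22)k+5/242)(22k³-276k²+1062k-1296) + (-(850/121)k²+(5100/121)k-7650/121)
  22k³-276k²+1062k-1296 = (-(1331/425)k+8712/425)(-(850/121)k²+(5100/121)k-7650/121) + (0)
Last nonzero remainder: -(850/121)k²+(5100/121)k-7650/121. Dividing through by -850/121 gives the monic gcd k²-6k+9.
Cancel k²-6k+9 from numerator and denominator to get the reduced form.

(-k³+10k²-53k+174)/(k²-7k+10)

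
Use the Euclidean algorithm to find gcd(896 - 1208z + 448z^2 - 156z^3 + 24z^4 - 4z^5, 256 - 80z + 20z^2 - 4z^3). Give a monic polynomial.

By polynomial division,
  -4z^5 + 24z^4 - 156z^3 + 448z^2 - 1208z + 896 = (z^2 - z + 14)(-4z^3 + 20z^2 - 80z + 256) + (-168z^2 + 168z - 2688)
  -4z^3 + 20z^2 - 80z + 256 = ((1/42)z - 2/21)(-168z^2 + 168z - 2688) + (0)
Last nonzero remainder: -168z^2 + 168z - 2688. Dividing through by -168 gives the monic gcd z^2 - z + 16.

16 - z + z^2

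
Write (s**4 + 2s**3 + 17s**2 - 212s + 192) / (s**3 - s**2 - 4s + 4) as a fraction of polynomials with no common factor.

Apply the Euclidean algorithm:
  s**4 + 2s**3 + 17s**2 - 212s + 192 = (s + 3)(s**3 - s**2 - 4s + 4) + (24s**2 - 204s + 180)
  s**3 - s**2 - 4s + 4 = ((1/24)s + 5/16)(24s**2 - 204s + 180) + ((209/4)s - 209/4)
  24s**2 - 204s + 180 = ((96/209)s - 720/209)((209/4)s - 209/4) + (0)
Last nonzero remainder: (209/4)s - 209/4. Dividing through by 209/4 gives the monic gcd s - 1.
Cancel s - 1 from numerator and denominator to get the reduced form.

(s**3 + 3s**2 + 20s - 192)/(s**2 - 4)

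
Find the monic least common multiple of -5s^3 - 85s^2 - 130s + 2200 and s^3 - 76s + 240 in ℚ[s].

Apply the Euclidean algorithm:
  -5s^3 - 85s^2 - 130s + 2200 = (-5)(s^3 - 76s + 240) + (-85s^2 - 510s + 3400)
  s^3 - 76s + 240 = (-(1/85)s + 6/85)(-85s^2 - 510s + 3400) + (0)
Last nonzero remainder: -85s^2 - 510s + 3400. Dividing through by -85 gives the monic gcd s^2 + 6s - 40.
Then lcm(f, g) = f·g / gcd(f, g); expanding and making the result monic gives the answer.

s^4 + 11s^3 - 76s^2 - 596s + 2640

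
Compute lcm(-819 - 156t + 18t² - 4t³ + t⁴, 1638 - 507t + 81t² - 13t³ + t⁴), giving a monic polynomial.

Repeated division with remainder:
  t⁴ - 4t³ + 18t² - 156t - 819 = (t⁴ - 13t³ + 81t² - 507t + 1638) + (9t³ - 63t² + 351t - 2457)
  t⁴ - 13t³ + 81t² - 507t + 1638 = ((1/9)t - 2/3)(9t³ - 63t² + 351t - 2457) + (0)
Last nonzero remainder: 9t³ - 63t² + 351t - 2457. Dividing through by 9 gives the monic gcd t³ - 7t² + 39t - 273.
Then lcm(f, g) = f·g / gcd(f, g); expanding and making the result monic gives the answer.

4914 + 117t - 264t² + 42t³ - 10t⁴ + t⁵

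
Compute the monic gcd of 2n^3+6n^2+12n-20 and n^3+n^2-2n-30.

By polynomial division,
  2n^3+6n^2+12n-20 = (2)(n^3+n^2-2n-30) + (4n^2+16n+40)
  n^3+n^2-2n-30 = ((1/4)n-3/4)(4n^2+16n+40) + (0)
Last nonzero remainder: 4n^2+16n+40. Dividing through by 4 gives the monic gcd n^2+4n+10.

n^2+4n+10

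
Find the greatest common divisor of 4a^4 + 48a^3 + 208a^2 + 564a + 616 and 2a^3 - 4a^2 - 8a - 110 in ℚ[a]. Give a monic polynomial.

a^2 + 3a + 11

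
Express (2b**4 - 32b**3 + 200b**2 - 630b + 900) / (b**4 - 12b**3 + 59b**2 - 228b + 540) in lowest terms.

Apply the Euclidean algorithm:
  2b**4 - 32b**3 + 200b**2 - 630b + 900 = (2)(b**4 - 12b**3 + 59b**2 - 228b + 540) + (-8b**3 + 82b**2 - 174b - 180)
  b**4 - 12b**3 + 59b**2 - 228b + 540 = (-(1/8)b + 7/32)(-8b**3 + 82b**2 - 174b - 180) + ((309/16)b**2 - (3399/16)b + 4635/8)
  -8b**3 + 82b**2 - 174b - 180 = (-(128/309)b - 32/103)((309/16)b**2 - (3399/16)b + 4635/8) + (0)
Last nonzero remainder: (309/16)b**2 - (3399/16)b + 4635/8. Dividing through by 309/16 gives the monic gcd b**2 - 11b + 30.
Cancel b**2 - 11b + 30 from numerator and denominator to get the reduced form.

(2b**2 - 10b + 30)/(b**2 - b + 18)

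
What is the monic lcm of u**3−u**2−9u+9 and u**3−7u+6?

u**4−3u**3−7u**2+27u−18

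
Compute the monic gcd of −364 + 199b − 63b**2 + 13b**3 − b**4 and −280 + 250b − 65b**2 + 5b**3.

Euclidean algorithm in ℚ[b]:
  −b**4 + 13b**3 − 63b**2 + 199b − 364 = (−(1/5)b)(5b**3 − 65b**2 + 250b − 280) + (−13b**2 + 143b − 364)
  5b**3 − 65b**2 + 250b − 280 = (−(5/13)b + 10/13)(−13b**2 + 143b − 364) + (0)
Last nonzero remainder: −13b**2 + 143b − 364. Dividing through by −13 gives the monic gcd b**2 − 11b + 28.

28 − 11b + b**2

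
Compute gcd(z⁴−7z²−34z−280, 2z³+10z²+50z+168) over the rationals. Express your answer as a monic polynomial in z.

z+4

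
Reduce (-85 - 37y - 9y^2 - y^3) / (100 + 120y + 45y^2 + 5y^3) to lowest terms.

Euclidean algorithm in ℚ[y]:
  -y^3 - 9y^2 - 37y - 85 = (-1/5)(5y^3 + 45y^2 + 120y + 100) + (-13y - 65)
  5y^3 + 45y^2 + 120y + 100 = (-(5/13)y^2 - (20/13)y - 20/13)(-13y - 65) + (0)
Last nonzero remainder: -13y - 65. Dividing through by -13 gives the monic gcd y + 5.
Cancel y + 5 from numerator and denominator to get the reduced form.

(-17 - 4y - y^2)/(20 + 20y + 5y^2)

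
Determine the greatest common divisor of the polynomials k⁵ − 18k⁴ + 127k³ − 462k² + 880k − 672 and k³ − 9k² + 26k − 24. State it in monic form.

By polynomial division,
  k⁵ − 18k⁴ + 127k³ − 462k² + 880k − 672 = (k² − 9k + 20)(k³ − 9k² + 26k − 24) + (−24k² + 144k − 192)
  k³ − 9k² + 26k − 24 = (−(1/24)k + 1/8)(−24k² + 144k − 192) + (0)
Last nonzero remainder: −24k² + 144k − 192. Dividing through by −24 gives the monic gcd k² − 6k + 8.

k² − 6k + 8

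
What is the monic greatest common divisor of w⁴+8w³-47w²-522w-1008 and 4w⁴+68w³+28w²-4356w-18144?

w²-w-56

By polynomial division,
  w⁴+8w³-47w²-522w-1008 = (1/4)(4w⁴+68w³+28w²-4356w-18144) + (-9w³-54w²+567w+3528)
  4w⁴+68w³+28w²-4356w-18144 = (-(4/9)w-44/9)(-9w³-54w²+567w+3528) + (16w²-16w-896)
  -9w³-54w²+567w+3528 = (-(9/16)w-63/16)(16w²-16w-896) + (0)
Last nonzero remainder: 16w²-16w-896. Dividing through by 16 gives the monic gcd w²-w-56.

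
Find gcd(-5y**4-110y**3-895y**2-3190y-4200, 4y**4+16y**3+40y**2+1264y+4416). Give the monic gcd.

Repeated division with remainder:
  -5y**4-110y**3-895y**2-3190y-4200 = (-5/4)(4y**4+16y**3+40y**2+1264y+4416) + (-90y**3-845y**2-1610y+1320)
  4y**4+16y**3+40y**2+1264y+4416 = (-(2/45)y+97/405)(-90y**3-845y**2-1610y+1320) + ((13837/81)y**2+(138370/81)y+110696/27)
  -90y**3-845y**2-1610y+1320 = (-(7290/13837)y+4455/13837)((13837/81)y**2+(138370/81)y+110696/27) + (0)
Last nonzero remainder: (13837/81)y**2+(138370/81)y+110696/27. Dividing through by 13837/81 gives the monic gcd y**2+10y+24.

y**2+10y+24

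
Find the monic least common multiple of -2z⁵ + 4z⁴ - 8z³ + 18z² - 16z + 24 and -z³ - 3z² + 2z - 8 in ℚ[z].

z⁶ + 2z⁵ - 4z⁴ + 7z³ - 28z² + 20z - 48

Repeated division with remainder:
  -2z⁵ + 4z⁴ - 8z³ + 18z² - 16z + 24 = (2z² - 10z + 42)(-z³ - 3z² + 2z - 8) + (180z² - 180z + 360)
  -z³ - 3z² + 2z - 8 = (-(1/180)z - 1/45)(180z² - 180z + 360) + (0)
Last nonzero remainder: 180z² - 180z + 360. Dividing through by 180 gives the monic gcd z² - z + 2.
Then lcm(f, g) = f·g / gcd(f, g); expanding and making the result monic gives the answer.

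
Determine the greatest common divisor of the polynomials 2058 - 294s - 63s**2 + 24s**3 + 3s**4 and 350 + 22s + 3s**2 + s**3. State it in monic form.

Repeated division with remainder:
  3s**4 + 24s**3 - 63s**2 - 294s + 2058 = (3s + 15)(s**3 + 3s**2 + 22s + 350) + (-174s**2 - 1674s - 3192)
  s**3 + 3s**2 + 22s + 350 = (-(1/174)s + 32/841)(-174s**2 - 1674s - 3192) + ((56642/841)s + 396494/841)
  -174s**2 - 1674s - 3192 = (-(73167/28321)s - 191748/28321)((56642/841)s + 396494/841) + (0)
Last nonzero remainder: (56642/841)s + 396494/841. Dividing through by 56642/841 gives the monic gcd s + 7.

7 + s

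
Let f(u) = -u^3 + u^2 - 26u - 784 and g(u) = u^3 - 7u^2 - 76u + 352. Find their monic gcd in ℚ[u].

Repeated division with remainder:
  -u^3 + u^2 - 26u - 784 = (-1)(u^3 - 7u^2 - 76u + 352) + (-6u^2 - 102u - 432)
  u^3 - 7u^2 - 76u + 352 = (-(1/6)u + 4)(-6u^2 - 102u - 432) + (260u + 2080)
  -6u^2 - 102u - 432 = (-(3/130)u - 27/130)(260u + 2080) + (0)
Last nonzero remainder: 260u + 2080. Dividing through by 260 gives the monic gcd u + 8.

u + 8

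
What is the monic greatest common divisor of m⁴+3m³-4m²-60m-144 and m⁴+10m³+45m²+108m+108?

Apply the Euclidean algorithm:
  m⁴+3m³-4m²-60m-144 = (m⁴+10m³+45m²+108m+108) + (-7m³-49m²-168m-252)
  m⁴+10m³+45m²+108m+108 = (-(1/7)m-3/7)(-7m³-49m²-168m-252) + (0)
Last nonzero remainder: -7m³-49m²-168m-252. Dividing through by -7 gives the monic gcd m³+7m²+24m+36.

m³+7m²+24m+36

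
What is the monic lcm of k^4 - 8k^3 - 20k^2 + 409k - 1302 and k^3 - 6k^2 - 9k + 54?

k^6 - 8k^5 - 29k^4 + 481k^3 - 1122k^2 - 3681k + 11718

Repeated division with remainder:
  k^4 - 8k^3 - 20k^2 + 409k - 1302 = (k - 2)(k^3 - 6k^2 - 9k + 54) + (-23k^2 + 337k - 1194)
  k^3 - 6k^2 - 9k + 54 = (-(1/23)k - 199/529)(-23k^2 + 337k - 1194) + ((34840/529)k - 209040/529)
  -23k^2 + 337k - 1194 = (-(12167/34840)k + 105271/34840)((34840/529)k - 209040/529) + (0)
Last nonzero remainder: (34840/529)k - 209040/529. Dividing through by 34840/529 gives the monic gcd k - 6.
Then lcm(f, g) = f·g / gcd(f, g); expanding and making the result monic gives the answer.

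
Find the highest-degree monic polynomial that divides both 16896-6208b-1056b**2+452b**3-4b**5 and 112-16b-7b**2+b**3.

Euclidean algorithm in ℚ[b]:
  -4b**5+452b**3-1056b**2-6208b+16896 = (-4b**2-28b+192)(b**3-7b**2-16b+112) + (288b**2-4608)
  b**3-7b**2-16b+112 = ((1/288)b-7/288)(288b**2-4608) + (0)
Last nonzero remainder: 288b**2-4608. Dividing through by 288 gives the monic gcd b**2-16.

-16+b**2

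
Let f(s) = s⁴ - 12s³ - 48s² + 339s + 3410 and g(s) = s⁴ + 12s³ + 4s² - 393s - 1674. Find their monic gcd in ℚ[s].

s² + 9s + 31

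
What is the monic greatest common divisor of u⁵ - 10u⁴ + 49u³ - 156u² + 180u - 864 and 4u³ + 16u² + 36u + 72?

u² + u + 6

Repeated division with remainder:
  u⁵ - 10u⁴ + 49u³ - 156u² + 180u - 864 = ((1/4)u² - (7/2)u + 24)(4u³ + 16u² + 36u + 72) + (-432u² - 432u - 2592)
  4u³ + 16u² + 36u + 72 = (-(1/108)u - 1/36)(-432u² - 432u - 2592) + (0)
Last nonzero remainder: -432u² - 432u - 2592. Dividing through by -432 gives the monic gcd u² + u + 6.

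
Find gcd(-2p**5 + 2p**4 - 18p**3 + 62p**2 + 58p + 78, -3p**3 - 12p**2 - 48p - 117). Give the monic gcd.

Repeated division with remainder:
  -2p**5 + 2p**4 - 18p**3 + 62p**2 + 58p + 78 = ((2/3)p**2 - (10/3)p + 26/3)(-3p**3 - 12p**2 - 48p - 117) + (84p**2 + 84p + 1092)
  -3p**3 - 12p**2 - 48p - 117 = (-(1/28)p - 3/28)(84p**2 + 84p + 1092) + (0)
Last nonzero remainder: 84p**2 + 84p + 1092. Dividing through by 84 gives the monic gcd p**2 + p + 13.

p**2 + p + 13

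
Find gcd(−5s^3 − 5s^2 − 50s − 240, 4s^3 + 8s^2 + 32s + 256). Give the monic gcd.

s^2 − 2s + 16

Euclidean algorithm in ℚ[s]:
  −5s^3 − 5s^2 − 50s − 240 = (−5/4)(4s^3 + 8s^2 + 32s + 256) + (5s^2 − 10s + 80)
  4s^3 + 8s^2 + 32s + 256 = ((4/5)s + 16/5)(5s^2 − 10s + 80) + (0)
Last nonzero remainder: 5s^2 − 10s + 80. Dividing through by 5 gives the monic gcd s^2 − 2s + 16.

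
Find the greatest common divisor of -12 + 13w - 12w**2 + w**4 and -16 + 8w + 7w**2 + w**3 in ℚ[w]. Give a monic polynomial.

4 + w

By polynomial division,
  w**4 - 12w**2 + 13w - 12 = (w - 7)(w**3 + 7w**2 + 8w - 16) + (29w**2 + 85w - 124)
  w**3 + 7w**2 + 8w - 16 = ((1/29)w + 118/841)(29w**2 + 85w - 124) + ((294/841)w + 1176/841)
  29w**2 + 85w - 124 = ((24389/294)w - 26071/294)((294/841)w + 1176/841) + (0)
Last nonzero remainder: (294/841)w + 1176/841. Dividing through by 294/841 gives the monic gcd w + 4.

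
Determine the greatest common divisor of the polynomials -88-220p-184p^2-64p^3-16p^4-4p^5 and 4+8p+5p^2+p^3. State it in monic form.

2+3p+p^2

Apply the Euclidean algorithm:
  -4p^5-16p^4-64p^3-184p^2-220p-88 = (-4p^2+4p-52)(p^3+5p^2+8p+4) + (60p^2+180p+120)
  p^3+5p^2+8p+4 = ((1/60)p+1/30)(60p^2+180p+120) + (0)
Last nonzero remainder: 60p^2+180p+120. Dividing through by 60 gives the monic gcd p^2+3p+2.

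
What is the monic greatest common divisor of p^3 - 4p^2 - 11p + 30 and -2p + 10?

p - 5

Repeated division with remainder:
  p^3 - 4p^2 - 11p + 30 = (-(1/2)p^2 - (1/2)p + 3)(-2p + 10) + (0)
Last nonzero remainder: -2p + 10. Dividing through by -2 gives the monic gcd p - 5.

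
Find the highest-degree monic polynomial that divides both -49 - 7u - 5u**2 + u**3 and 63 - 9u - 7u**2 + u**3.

-7 + u

Euclidean algorithm in ℚ[u]:
  u**3 - 5u**2 - 7u - 49 = (u**3 - 7u**2 - 9u + 63) + (2u**2 + 2u - 112)
  u**3 - 7u**2 - 9u + 63 = ((1/2)u - 4)(2u**2 + 2u - 112) + (55u - 385)
  2u**2 + 2u - 112 = ((2/55)u + 16/55)(55u - 385) + (0)
Last nonzero remainder: 55u - 385. Dividing through by 55 gives the monic gcd u - 7.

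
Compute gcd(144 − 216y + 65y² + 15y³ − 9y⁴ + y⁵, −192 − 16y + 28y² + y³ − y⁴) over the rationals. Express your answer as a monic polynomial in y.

48 − 8y − 5y² + y³

Euclidean algorithm in ℚ[y]:
  y⁵ − 9y⁴ + 15y³ + 65y² − 216y + 144 = (−y + 8)(−y⁴ + y³ + 28y² − 16y − 192) + (35y³ − 175y² − 280y + 1680)
  −y⁴ + y³ + 28y² − 16y − 192 = (−(1/35)y − 4/35)(35y³ − 175y² − 280y + 1680) + (0)
Last nonzero remainder: 35y³ − 175y² − 280y + 1680. Dividing through by 35 gives the monic gcd y³ − 5y² − 8y + 48.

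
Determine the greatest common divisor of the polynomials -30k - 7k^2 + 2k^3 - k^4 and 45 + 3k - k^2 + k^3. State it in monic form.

Apply the Euclidean algorithm:
  -k^4 + 2k^3 - 7k^2 - 30k = (-k + 1)(k^3 - k^2 + 3k + 45) + (-3k^2 + 12k - 45)
  k^3 - k^2 + 3k + 45 = (-(1/3)k - 1)(-3k^2 + 12k - 45) + (0)
Last nonzero remainder: -3k^2 + 12k - 45. Dividing through by -3 gives the monic gcd k^2 - 4k + 15.

15 - 4k + k^2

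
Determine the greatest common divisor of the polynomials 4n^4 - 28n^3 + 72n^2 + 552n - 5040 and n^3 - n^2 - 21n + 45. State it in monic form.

Repeated division with remainder:
  4n^4 - 28n^3 + 72n^2 + 552n - 5040 = (4n - 24)(n^3 - n^2 - 21n + 45) + (132n^2 - 132n - 3960)
  n^3 - n^2 - 21n + 45 = ((1/132)n)(132n^2 - 132n - 3960) + (9n + 45)
  132n^2 - 132n - 3960 = ((44/3)n - 88)(9n + 45) + (0)
Last nonzero remainder: 9n + 45. Dividing through by 9 gives the monic gcd n + 5.

n + 5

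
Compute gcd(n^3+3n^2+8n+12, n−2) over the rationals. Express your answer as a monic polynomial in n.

1

Apply the Euclidean algorithm:
  n^3+3n^2+8n+12 = (n^2+5n+18)(n−2) + (48)
  n−2 = ((1/48)n−1/24)(48) + (0)
The last nonzero remainder is the constant 48, so the polynomials are coprime and gcd = 1.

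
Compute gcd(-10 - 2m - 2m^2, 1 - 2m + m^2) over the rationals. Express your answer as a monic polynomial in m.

1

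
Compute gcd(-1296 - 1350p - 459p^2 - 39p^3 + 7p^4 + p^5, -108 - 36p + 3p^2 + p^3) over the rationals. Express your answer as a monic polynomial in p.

Apply the Euclidean algorithm:
  p^5 + 7p^4 - 39p^3 - 459p^2 - 1350p - 1296 = (p^2 + 4p - 15)(p^3 + 3p^2 - 36p - 108) + (-162p^2 - 1458p - 2916)
  p^3 + 3p^2 - 36p - 108 = (-(1/162)p + 1/27)(-162p^2 - 1458p - 2916) + (0)
Last nonzero remainder: -162p^2 - 1458p - 2916. Dividing through by -162 gives the monic gcd p^2 + 9p + 18.

18 + 9p + p^2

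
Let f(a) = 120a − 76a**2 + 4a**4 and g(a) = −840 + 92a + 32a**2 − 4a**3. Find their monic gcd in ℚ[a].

5 + a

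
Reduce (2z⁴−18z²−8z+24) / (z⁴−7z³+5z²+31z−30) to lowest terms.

Euclidean algorithm in ℚ[z]:
  2z⁴−18z²−8z+24 = (2)(z⁴−7z³+5z²+31z−30) + (14z³−28z²−70z+84)
  z⁴−7z³+5z²+31z−30 = ((1/14)z−5/14)(14z³−28z²−70z+84) + (0)
Last nonzero remainder: 14z³−28z²−70z+84. Dividing through by 14 gives the monic gcd z³−2z²−5z+6.
Cancel z³−2z²−5z+6 from numerator and denominator to get the reduced form.

(2z+4)/(z−5)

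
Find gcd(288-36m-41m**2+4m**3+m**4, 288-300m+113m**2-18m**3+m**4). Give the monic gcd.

Apply the Euclidean algorithm:
  m**4+4m**3-41m**2-36m+288 = (m**4-18m**3+113m**2-300m+288) + (22m**3-154m**2+264m)
  m**4-18m**3+113m**2-300m+288 = ((1/22)m-1/2)(22m**3-154m**2+264m) + (24m**2-168m+288)
  22m**3-154m**2+264m = ((11/12)m)(24m**2-168m+288) + (0)
Last nonzero remainder: 24m**2-168m+288. Dividing through by 24 gives the monic gcd m**2-7m+12.

12-7m+m**2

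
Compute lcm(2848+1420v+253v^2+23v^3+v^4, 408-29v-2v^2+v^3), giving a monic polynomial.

145248+43940v+1551v^2+63v^3+74v^4+13v^5+v^6

By polynomial division,
  v^4+23v^3+253v^2+1420v+2848 = (v+25)(v^3-2v^2-29v+408) + (332v^2+1737v-7352)
  v^3-2v^2-29v+408 = ((1/332)v-2401/110224)(332v^2+1737v-7352) + ((3414905/110224)v+3414905/13778)
  332v^2+1737v-7352 = ((36594368/3414905)v-101295856/3414905)((3414905/110224)v+3414905/13778) + (0)
Last nonzero remainder: (3414905/110224)v+3414905/13778. Dividing through by 3414905/110224 gives the monic gcd v+8.
Then lcm(f, g) = f·g / gcd(f, g); expanding and making the result monic gives the answer.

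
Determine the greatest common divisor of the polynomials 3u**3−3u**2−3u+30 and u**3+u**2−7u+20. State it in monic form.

Repeated division with remainder:
  3u**3−3u**2−3u+30 = (3)(u**3+u**2−7u+20) + (−6u**2+18u−30)
  u**3+u**2−7u+20 = (−(1/6)u−2/3)(−6u**2+18u−30) + (0)
Last nonzero remainder: −6u**2+18u−30. Dividing through by −6 gives the monic gcd u**2−3u+5.

u**2−3u+5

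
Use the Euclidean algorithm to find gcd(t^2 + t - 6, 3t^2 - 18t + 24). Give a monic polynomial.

t - 2

Apply the Euclidean algorithm:
  t^2 + t - 6 = (1/3)(3t^2 - 18t + 24) + (7t - 14)
  3t^2 - 18t + 24 = ((3/7)t - 12/7)(7t - 14) + (0)
Last nonzero remainder: 7t - 14. Dividing through by 7 gives the monic gcd t - 2.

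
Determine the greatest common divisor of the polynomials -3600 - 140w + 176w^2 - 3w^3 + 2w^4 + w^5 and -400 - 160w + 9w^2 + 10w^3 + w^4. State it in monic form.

-100 - 15w + 6w^2 + w^3

Euclidean algorithm in ℚ[w]:
  w^5 + 2w^4 - 3w^3 + 176w^2 - 140w - 3600 = (w - 8)(w^4 + 10w^3 + 9w^2 - 160w - 400) + (68w^3 + 408w^2 - 1020w - 6800)
  w^4 + 10w^3 + 9w^2 - 160w - 400 = ((1/68)w + 1/17)(68w^3 + 408w^2 - 1020w - 6800) + (0)
Last nonzero remainder: 68w^3 + 408w^2 - 1020w - 6800. Dividing through by 68 gives the monic gcd w^3 + 6w^2 - 15w - 100.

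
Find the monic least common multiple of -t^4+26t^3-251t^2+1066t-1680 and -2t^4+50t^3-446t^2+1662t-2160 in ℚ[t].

Apply the Euclidean algorithm:
  -t^4+26t^3-251t^2+1066t-1680 = (1/2)(-2t^4+50t^3-446t^2+1662t-2160) + (t^3-28t^2+235t-600)
  -2t^4+50t^3-446t^2+1662t-2160 = (-2t-6)(t^3-28t^2+235t-600) + (-144t^2+1872t-5760)
  t^3-28t^2+235t-600 = (-(1/144)t+5/48)(-144t^2+1872t-5760) + (0)
Last nonzero remainder: -144t^2+1872t-5760. Dividing through by -144 gives the monic gcd t^2-13t+40.
Then lcm(f, g) = f·g / gcd(f, g); expanding and making the result monic gives the answer.

t^6-38t^5+590t^4-4780t^3+21249t^2-48942t+45360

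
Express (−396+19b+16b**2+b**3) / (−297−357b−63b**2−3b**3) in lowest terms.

(4−b)/(3+3b)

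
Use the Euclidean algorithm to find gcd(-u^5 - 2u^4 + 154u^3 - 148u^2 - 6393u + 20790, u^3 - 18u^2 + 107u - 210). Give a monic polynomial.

Euclidean algorithm in ℚ[u]:
  -u^5 - 2u^4 + 154u^3 - 148u^2 - 6393u + 20790 = (-u^2 - 20u - 99)(u^3 - 18u^2 + 107u - 210) + (0)
The last nonzero remainder u^3 - 18u^2 + 107u - 210 is already monic.

u^3 - 18u^2 + 107u - 210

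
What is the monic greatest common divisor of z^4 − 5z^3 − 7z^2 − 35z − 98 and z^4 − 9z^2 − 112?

z^2 + 7

Euclidean algorithm in ℚ[z]:
  z^4 − 5z^3 − 7z^2 − 35z − 98 = (z^4 − 9z^2 − 112) + (−5z^3 + 2z^2 − 35z + 14)
  z^4 − 9z^2 − 112 = (−(1/5)z − 2/25)(−5z^3 + 2z^2 − 35z + 14) + (−(396/25)z^2 − 2772/25)
  −5z^3 + 2z^2 − 35z + 14 = ((125/396)z − 25/198)(−(396/25)z^2 − 2772/25) + (0)
Last nonzero remainder: −(396/25)z^2 − 2772/25. Dividing through by −396/25 gives the monic gcd z^2 + 7.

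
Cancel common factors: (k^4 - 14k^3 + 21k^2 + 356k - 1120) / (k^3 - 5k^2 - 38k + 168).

Euclidean algorithm in ℚ[k]:
  k^4 - 14k^3 + 21k^2 + 356k - 1120 = (k - 9)(k^3 - 5k^2 - 38k + 168) + (14k^2 - 154k + 392)
  k^3 - 5k^2 - 38k + 168 = ((1/14)k + 3/7)(14k^2 - 154k + 392) + (0)
Last nonzero remainder: 14k^2 - 154k + 392. Dividing through by 14 gives the monic gcd k^2 - 11k + 28.
Cancel k^2 - 11k + 28 from numerator and denominator to get the reduced form.

(k^2 - 3k - 40)/(k + 6)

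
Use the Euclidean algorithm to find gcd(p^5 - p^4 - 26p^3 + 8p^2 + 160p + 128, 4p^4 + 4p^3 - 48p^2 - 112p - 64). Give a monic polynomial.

p^3 - p^2 - 10p - 8

Euclidean algorithm in ℚ[p]:
  p^5 - p^4 - 26p^3 + 8p^2 + 160p + 128 = ((1/4)p - 1/2)(4p^4 + 4p^3 - 48p^2 - 112p - 64) + (-12p^3 + 12p^2 + 120p + 96)
  4p^4 + 4p^3 - 48p^2 - 112p - 64 = (-(1/3)p - 2/3)(-12p^3 + 12p^2 + 120p + 96) + (0)
Last nonzero remainder: -12p^3 + 12p^2 + 120p + 96. Dividing through by -12 gives the monic gcd p^3 - p^2 - 10p - 8.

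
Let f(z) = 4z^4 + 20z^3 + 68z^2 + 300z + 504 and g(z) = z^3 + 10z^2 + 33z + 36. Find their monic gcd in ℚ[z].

Apply the Euclidean algorithm:
  4z^4 + 20z^3 + 68z^2 + 300z + 504 = (4z - 20)(z^3 + 10z^2 + 33z + 36) + (136z^2 + 816z + 1224)
  z^3 + 10z^2 + 33z + 36 = ((1/136)z + 1/34)(136z^2 + 816z + 1224) + (0)
Last nonzero remainder: 136z^2 + 816z + 1224. Dividing through by 136 gives the monic gcd z^2 + 6z + 9.

z^2 + 6z + 9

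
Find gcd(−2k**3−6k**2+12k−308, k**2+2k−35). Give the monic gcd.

k+7

Repeated division with remainder:
  −2k**3−6k**2+12k−308 = (−2k−2)(k**2+2k−35) + (−54k−378)
  k**2+2k−35 = (−(1/54)k+5/54)(−54k−378) + (0)
Last nonzero remainder: −54k−378. Dividing through by −54 gives the monic gcd k+7.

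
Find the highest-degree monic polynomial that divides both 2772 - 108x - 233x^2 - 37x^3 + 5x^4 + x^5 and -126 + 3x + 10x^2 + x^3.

Repeated division with remainder:
  x^5 + 5x^4 - 37x^3 - 233x^2 - 108x + 2772 = (x^2 - 5x + 10)(x^3 + 10x^2 + 3x - 126) + (-192x^2 - 768x + 4032)
  x^3 + 10x^2 + 3x - 126 = (-(1/192)x - 1/32)(-192x^2 - 768x + 4032) + (0)
Last nonzero remainder: -192x^2 - 768x + 4032. Dividing through by -192 gives the monic gcd x^2 + 4x - 21.

-21 + 4x + x^2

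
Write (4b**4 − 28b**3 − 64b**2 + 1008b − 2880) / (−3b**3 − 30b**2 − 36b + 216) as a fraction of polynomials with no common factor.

(−4b**3 + 52b**2 − 248b + 480)/(3b**2 + 12b − 36)

By polynomial division,
  4b**4 − 28b**3 − 64b**2 + 1008b − 2880 = (−(4/3)b + 68/3)(−3b**3 − 30b**2 − 36b + 216) + (568b**2 + 2112b − 7776)
  −3b**3 − 30b**2 − 36b + 216 = (−(3/568)b − 669/20164)(568b**2 + 2112b − 7776) + (−(35280/5041)b − 211680/5041)
  568b**2 + 2112b − 7776 = (−(357911/4410)b + 45369/245)(−(35280/5041)b − 211680/5041) + (0)
Last nonzero remainder: −(35280/5041)b − 211680/5041. Dividing through by −35280/5041 gives the monic gcd b + 6.
Cancel b + 6 from numerator and denominator to get the reduced form.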